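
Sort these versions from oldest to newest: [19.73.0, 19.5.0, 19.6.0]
[19.5.0, 19.6.0, 19.73.0]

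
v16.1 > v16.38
False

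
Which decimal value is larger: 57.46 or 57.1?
57.46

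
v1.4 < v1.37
True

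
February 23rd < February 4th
False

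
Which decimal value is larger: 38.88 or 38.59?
38.88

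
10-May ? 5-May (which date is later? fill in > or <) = >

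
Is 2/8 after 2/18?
No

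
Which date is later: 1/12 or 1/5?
1/12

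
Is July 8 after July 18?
No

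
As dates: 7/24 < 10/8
True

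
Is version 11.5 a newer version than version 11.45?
No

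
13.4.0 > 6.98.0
True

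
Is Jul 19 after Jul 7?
Yes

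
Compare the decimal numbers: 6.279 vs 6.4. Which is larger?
6.4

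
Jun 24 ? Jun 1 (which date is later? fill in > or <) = >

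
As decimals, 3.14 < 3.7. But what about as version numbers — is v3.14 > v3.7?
True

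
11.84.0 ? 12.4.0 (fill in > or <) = <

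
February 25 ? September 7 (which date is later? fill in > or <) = <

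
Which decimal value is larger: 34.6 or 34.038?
34.6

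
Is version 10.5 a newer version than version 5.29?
Yes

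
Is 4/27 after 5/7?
No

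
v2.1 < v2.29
True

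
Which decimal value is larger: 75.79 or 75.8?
75.8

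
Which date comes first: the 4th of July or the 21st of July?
the 4th of July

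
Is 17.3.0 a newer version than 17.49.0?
No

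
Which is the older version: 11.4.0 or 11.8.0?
11.4.0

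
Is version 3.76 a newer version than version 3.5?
Yes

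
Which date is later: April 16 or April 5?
April 16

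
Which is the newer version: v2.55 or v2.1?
v2.55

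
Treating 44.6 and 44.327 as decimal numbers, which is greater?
44.6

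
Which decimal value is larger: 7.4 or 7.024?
7.4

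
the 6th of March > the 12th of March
False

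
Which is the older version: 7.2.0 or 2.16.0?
2.16.0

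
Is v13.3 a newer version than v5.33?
Yes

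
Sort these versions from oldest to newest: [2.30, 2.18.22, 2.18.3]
[2.18.3, 2.18.22, 2.30]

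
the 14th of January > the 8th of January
True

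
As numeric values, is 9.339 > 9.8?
False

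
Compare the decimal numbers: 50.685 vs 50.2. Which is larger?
50.685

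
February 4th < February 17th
True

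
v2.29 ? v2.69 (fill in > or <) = <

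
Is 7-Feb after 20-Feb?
No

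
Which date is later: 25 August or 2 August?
25 August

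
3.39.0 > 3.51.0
False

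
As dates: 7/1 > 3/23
True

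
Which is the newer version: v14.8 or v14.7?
v14.8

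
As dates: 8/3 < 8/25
True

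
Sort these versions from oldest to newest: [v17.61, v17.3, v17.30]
[v17.3, v17.30, v17.61]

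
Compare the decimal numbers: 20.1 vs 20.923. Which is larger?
20.923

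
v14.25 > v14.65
False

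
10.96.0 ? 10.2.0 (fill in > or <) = >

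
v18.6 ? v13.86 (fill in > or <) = >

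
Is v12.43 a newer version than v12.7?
Yes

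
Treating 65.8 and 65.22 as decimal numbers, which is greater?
65.8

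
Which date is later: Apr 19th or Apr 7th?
Apr 19th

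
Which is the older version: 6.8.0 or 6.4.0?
6.4.0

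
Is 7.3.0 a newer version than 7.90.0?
No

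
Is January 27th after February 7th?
No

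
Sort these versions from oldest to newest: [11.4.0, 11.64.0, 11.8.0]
[11.4.0, 11.8.0, 11.64.0]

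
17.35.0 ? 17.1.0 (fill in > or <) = >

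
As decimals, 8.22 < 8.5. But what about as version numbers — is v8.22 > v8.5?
True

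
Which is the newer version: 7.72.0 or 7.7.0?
7.72.0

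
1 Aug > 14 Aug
False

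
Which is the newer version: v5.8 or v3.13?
v5.8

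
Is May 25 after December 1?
No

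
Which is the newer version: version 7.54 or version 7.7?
version 7.54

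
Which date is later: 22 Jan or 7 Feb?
7 Feb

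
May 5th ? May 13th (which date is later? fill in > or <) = <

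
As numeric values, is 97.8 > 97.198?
True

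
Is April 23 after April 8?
Yes. Day 23 comes after day 8 in April — this is a date comparison, not a decimal one (the decimal 4.23 would be smaller than 4.8).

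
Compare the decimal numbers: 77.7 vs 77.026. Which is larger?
77.7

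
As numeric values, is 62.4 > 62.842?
False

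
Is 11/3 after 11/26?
No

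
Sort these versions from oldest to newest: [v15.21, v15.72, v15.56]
[v15.21, v15.56, v15.72]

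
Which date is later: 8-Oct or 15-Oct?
15-Oct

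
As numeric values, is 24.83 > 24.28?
True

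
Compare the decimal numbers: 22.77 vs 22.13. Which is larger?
22.77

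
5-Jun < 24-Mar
False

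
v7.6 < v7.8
True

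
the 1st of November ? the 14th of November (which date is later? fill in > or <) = <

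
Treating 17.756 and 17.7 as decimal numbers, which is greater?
17.756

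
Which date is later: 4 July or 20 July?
20 July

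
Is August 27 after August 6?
Yes. Day 27 comes after day 6 in August — this is a date comparison, not a decimal one (the decimal 8.27 would be smaller than 8.6).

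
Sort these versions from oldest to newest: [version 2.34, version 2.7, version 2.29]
[version 2.7, version 2.29, version 2.34]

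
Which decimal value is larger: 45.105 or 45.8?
45.8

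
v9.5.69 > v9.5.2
True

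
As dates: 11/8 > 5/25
True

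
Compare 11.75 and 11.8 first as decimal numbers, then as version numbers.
As decimals: 11.75 < 11.8. As versions: v11.75 > v11.8 (minor version 75 > 8).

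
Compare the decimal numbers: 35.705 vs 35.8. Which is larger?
35.8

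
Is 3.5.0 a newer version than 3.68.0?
No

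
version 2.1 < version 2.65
True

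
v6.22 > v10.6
False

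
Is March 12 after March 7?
Yes. Day 12 comes after day 7 in March — this is a date comparison, not a decimal one (the decimal 3.12 would be smaller than 3.7).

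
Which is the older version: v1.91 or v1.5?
v1.5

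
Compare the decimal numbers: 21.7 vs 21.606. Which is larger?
21.7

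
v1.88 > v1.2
True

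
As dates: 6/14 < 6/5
False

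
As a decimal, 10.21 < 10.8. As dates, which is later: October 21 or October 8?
October 21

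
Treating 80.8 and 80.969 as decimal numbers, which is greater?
80.969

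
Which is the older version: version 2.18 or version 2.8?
version 2.8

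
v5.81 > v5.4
True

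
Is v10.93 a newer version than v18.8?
No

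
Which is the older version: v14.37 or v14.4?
v14.4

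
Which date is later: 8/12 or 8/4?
8/12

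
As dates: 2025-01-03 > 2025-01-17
False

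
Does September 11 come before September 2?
No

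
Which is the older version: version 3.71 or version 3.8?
version 3.8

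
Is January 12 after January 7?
Yes. Day 12 comes after day 7 in January — this is a date comparison, not a decimal one (the decimal 1.12 would be smaller than 1.7).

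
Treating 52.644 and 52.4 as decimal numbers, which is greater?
52.644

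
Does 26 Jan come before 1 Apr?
Yes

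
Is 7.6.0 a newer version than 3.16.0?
Yes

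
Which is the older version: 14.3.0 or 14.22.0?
14.3.0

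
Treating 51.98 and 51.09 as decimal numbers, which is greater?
51.98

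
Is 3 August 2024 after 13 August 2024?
No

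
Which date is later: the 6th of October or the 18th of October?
the 18th of October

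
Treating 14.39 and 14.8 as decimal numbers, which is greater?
14.8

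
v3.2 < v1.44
False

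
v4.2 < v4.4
True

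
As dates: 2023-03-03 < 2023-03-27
True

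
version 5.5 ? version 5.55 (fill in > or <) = <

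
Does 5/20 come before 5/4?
No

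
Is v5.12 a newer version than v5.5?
Yes. Version numbers are compared segment by segment as integers, not as decimals: minor version 12 > 5, so v5.12 > v5.5 (even though the decimal 5.12 < 5.5).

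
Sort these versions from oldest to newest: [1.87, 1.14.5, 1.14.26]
[1.14.5, 1.14.26, 1.87]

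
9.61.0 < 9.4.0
False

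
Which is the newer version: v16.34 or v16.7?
v16.34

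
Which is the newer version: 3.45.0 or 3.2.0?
3.45.0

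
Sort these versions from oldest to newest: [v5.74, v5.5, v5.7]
[v5.5, v5.7, v5.74]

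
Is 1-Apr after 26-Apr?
No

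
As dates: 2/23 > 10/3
False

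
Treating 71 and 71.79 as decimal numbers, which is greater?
71.79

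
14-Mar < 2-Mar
False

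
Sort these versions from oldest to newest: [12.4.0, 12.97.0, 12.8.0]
[12.4.0, 12.8.0, 12.97.0]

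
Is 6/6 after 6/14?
No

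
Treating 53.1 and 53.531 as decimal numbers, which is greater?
53.531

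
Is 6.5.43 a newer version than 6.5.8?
Yes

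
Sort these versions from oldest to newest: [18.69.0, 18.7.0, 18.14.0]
[18.7.0, 18.14.0, 18.69.0]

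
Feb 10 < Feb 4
False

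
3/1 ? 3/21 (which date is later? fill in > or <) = <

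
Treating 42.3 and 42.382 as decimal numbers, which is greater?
42.382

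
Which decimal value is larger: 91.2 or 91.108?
91.2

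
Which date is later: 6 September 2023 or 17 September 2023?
17 September 2023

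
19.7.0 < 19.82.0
True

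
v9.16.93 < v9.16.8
False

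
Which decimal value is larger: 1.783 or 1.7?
1.783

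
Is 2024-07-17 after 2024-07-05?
Yes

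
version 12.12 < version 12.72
True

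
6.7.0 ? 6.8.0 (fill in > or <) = <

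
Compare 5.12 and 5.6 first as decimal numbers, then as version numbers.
As decimals: 5.12 < 5.6. As versions: v5.12 > v5.6 (minor version 12 > 6).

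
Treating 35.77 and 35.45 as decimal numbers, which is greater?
35.77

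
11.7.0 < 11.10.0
True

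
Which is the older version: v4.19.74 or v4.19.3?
v4.19.3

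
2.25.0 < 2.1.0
False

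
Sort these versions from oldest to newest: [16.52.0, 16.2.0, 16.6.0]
[16.2.0, 16.6.0, 16.52.0]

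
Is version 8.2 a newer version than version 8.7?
No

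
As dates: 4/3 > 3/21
True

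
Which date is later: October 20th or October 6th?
October 20th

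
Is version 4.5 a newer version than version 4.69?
No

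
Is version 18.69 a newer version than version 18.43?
Yes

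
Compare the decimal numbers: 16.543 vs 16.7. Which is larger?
16.7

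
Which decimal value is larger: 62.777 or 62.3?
62.777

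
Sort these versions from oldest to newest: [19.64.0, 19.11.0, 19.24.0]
[19.11.0, 19.24.0, 19.64.0]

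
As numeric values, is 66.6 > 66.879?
False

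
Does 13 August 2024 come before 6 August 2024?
No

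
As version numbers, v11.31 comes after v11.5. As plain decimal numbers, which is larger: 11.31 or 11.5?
11.5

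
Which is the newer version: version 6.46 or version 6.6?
version 6.46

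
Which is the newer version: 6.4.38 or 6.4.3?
6.4.38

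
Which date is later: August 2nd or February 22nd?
August 2nd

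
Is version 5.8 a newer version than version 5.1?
Yes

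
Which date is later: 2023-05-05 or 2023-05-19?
2023-05-19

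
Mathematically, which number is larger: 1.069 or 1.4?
1.4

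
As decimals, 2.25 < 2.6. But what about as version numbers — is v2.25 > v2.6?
True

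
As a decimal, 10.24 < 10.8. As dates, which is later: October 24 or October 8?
October 24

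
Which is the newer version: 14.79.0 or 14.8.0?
14.79.0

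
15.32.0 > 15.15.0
True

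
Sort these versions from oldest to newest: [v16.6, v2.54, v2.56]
[v2.54, v2.56, v16.6]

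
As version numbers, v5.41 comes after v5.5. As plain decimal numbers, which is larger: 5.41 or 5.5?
5.5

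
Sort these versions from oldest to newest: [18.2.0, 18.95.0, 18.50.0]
[18.2.0, 18.50.0, 18.95.0]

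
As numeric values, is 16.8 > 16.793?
True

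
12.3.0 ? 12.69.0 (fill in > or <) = <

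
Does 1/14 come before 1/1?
No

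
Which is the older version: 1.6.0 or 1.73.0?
1.6.0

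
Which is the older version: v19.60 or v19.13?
v19.13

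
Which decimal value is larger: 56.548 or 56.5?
56.548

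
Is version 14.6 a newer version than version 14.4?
Yes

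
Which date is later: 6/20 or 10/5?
10/5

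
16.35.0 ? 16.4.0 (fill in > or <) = >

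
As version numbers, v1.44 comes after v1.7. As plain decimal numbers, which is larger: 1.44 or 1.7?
1.7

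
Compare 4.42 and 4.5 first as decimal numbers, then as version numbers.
As decimals: 4.42 < 4.5. As versions: v4.42 > v4.5 (minor version 42 > 5).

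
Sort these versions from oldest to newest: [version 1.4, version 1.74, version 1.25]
[version 1.4, version 1.25, version 1.74]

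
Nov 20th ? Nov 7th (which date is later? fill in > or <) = >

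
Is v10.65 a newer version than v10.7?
Yes. Version numbers are compared segment by segment as integers, not as decimals: minor version 65 > 7, so v10.65 > v10.7 (even though the decimal 10.65 < 10.7).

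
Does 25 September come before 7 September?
No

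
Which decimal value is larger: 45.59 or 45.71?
45.71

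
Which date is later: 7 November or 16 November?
16 November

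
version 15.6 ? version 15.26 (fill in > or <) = <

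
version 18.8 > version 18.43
False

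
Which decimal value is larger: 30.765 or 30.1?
30.765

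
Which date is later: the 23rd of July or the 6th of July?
the 23rd of July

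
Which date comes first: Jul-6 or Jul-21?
Jul-6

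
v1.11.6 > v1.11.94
False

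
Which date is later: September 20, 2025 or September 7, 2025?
September 20, 2025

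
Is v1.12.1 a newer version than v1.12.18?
No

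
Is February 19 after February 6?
Yes. Day 19 comes after day 6 in February — this is a date comparison, not a decimal one (the decimal 2.19 would be smaller than 2.6).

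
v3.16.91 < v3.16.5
False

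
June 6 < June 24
True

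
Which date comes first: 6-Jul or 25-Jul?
6-Jul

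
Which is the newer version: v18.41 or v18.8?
v18.41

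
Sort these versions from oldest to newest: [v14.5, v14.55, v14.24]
[v14.5, v14.24, v14.55]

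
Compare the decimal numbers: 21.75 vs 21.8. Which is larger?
21.8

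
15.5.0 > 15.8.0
False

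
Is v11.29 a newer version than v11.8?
Yes. Version numbers are compared segment by segment as integers, not as decimals: minor version 29 > 8, so v11.29 > v11.8 (even though the decimal 11.29 < 11.8).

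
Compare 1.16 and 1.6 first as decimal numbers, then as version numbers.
As decimals: 1.16 < 1.6. As versions: v1.16 > v1.6 (minor version 16 > 6).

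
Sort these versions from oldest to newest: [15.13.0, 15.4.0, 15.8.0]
[15.4.0, 15.8.0, 15.13.0]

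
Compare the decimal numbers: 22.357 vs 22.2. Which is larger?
22.357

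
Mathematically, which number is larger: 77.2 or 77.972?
77.972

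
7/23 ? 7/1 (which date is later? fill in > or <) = >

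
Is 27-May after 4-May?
Yes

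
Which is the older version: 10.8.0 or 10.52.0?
10.8.0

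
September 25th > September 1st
True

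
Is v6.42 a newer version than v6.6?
Yes. Version numbers are compared segment by segment as integers, not as decimals: minor version 42 > 6, so v6.42 > v6.6 (even though the decimal 6.42 < 6.6).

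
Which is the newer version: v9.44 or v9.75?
v9.75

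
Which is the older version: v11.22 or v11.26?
v11.22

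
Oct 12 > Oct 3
True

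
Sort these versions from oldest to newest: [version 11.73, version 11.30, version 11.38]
[version 11.30, version 11.38, version 11.73]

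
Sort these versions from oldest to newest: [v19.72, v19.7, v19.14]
[v19.7, v19.14, v19.72]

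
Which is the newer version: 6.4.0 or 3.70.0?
6.4.0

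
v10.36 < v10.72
True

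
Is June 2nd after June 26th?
No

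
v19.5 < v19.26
True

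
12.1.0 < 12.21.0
True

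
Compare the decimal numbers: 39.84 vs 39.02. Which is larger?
39.84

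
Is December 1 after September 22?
Yes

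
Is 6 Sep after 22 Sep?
No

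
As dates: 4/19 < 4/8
False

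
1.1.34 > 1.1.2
True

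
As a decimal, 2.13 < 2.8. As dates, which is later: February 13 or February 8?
February 13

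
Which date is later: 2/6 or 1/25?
2/6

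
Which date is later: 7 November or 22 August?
7 November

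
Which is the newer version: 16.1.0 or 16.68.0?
16.68.0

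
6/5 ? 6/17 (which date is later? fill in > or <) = <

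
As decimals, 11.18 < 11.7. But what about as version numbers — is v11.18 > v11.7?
True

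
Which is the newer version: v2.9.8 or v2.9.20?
v2.9.20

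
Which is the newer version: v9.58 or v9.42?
v9.58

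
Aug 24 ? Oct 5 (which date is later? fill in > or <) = <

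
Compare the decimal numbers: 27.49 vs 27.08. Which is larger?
27.49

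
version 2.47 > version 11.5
False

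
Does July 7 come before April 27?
No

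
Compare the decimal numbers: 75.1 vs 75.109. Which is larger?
75.109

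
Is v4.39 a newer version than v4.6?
Yes. Version numbers are compared segment by segment as integers, not as decimals: minor version 39 > 6, so v4.39 > v4.6 (even though the decimal 4.39 < 4.6).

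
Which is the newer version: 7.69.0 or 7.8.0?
7.69.0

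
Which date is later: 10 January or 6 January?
10 January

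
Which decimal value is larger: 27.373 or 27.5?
27.5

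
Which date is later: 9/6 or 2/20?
9/6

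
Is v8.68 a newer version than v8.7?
Yes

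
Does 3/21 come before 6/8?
Yes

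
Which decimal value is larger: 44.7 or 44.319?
44.7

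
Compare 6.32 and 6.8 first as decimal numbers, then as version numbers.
As decimals: 6.32 < 6.8. As versions: v6.32 > v6.8 (minor version 32 > 8).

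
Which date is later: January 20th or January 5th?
January 20th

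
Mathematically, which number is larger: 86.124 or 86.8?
86.8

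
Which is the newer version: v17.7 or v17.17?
v17.17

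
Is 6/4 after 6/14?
No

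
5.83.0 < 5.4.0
False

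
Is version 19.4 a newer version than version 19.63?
No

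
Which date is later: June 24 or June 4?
June 24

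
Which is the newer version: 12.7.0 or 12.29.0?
12.29.0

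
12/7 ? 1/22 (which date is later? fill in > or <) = >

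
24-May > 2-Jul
False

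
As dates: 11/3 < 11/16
True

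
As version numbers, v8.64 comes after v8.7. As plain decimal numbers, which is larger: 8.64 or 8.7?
8.7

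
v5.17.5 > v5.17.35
False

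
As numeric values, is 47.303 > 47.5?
False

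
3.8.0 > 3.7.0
True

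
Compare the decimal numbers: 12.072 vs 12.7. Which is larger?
12.7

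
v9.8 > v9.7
True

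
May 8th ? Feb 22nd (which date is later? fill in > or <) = >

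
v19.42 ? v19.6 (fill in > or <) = >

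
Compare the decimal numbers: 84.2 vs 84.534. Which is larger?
84.534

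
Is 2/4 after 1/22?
Yes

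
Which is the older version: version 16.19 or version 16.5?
version 16.5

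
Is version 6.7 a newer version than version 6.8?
No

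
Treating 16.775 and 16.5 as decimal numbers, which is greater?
16.775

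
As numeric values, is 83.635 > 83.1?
True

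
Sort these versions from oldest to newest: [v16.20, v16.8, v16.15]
[v16.8, v16.15, v16.20]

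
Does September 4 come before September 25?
Yes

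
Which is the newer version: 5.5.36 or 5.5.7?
5.5.36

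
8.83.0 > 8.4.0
True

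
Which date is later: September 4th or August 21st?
September 4th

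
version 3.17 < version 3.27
True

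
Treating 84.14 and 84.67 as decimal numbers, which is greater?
84.67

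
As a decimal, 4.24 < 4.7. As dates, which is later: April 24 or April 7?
April 24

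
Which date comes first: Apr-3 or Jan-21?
Jan-21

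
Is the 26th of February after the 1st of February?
Yes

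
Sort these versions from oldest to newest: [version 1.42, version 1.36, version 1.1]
[version 1.1, version 1.36, version 1.42]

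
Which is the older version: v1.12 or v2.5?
v1.12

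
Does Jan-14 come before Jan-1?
No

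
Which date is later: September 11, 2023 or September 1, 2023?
September 11, 2023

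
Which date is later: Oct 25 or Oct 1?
Oct 25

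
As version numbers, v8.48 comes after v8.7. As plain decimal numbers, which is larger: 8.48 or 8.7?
8.7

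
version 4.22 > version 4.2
True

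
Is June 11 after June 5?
Yes. Day 11 comes after day 5 in June — this is a date comparison, not a decimal one (the decimal 6.11 would be smaller than 6.5).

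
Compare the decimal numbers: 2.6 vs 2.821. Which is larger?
2.821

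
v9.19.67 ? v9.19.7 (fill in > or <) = >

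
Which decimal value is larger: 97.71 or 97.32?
97.71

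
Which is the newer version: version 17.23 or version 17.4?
version 17.23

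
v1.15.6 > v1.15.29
False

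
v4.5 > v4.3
True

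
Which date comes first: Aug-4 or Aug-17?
Aug-4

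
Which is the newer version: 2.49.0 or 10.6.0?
10.6.0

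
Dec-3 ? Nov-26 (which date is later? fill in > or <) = >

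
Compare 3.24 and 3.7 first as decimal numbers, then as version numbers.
As decimals: 3.24 < 3.7. As versions: v3.24 > v3.7 (minor version 24 > 7).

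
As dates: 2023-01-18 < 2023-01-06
False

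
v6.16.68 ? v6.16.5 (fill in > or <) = >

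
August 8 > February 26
True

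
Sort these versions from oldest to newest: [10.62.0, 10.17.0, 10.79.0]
[10.17.0, 10.62.0, 10.79.0]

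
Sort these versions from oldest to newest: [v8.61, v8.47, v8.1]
[v8.1, v8.47, v8.61]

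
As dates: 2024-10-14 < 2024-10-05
False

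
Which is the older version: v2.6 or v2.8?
v2.6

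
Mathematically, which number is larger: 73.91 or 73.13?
73.91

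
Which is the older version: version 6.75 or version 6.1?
version 6.1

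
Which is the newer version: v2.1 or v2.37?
v2.37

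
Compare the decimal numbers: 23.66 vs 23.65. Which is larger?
23.66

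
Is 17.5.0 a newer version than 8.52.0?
Yes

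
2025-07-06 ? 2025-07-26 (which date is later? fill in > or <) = <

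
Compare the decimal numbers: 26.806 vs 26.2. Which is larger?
26.806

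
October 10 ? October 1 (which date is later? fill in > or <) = >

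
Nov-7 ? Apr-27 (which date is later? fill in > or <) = >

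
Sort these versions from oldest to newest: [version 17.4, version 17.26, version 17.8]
[version 17.4, version 17.8, version 17.26]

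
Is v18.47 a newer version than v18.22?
Yes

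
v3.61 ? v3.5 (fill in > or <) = >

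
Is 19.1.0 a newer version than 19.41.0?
No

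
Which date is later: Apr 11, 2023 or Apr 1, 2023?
Apr 11, 2023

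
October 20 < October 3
False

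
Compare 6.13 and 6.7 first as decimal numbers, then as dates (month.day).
As decimals: 6.13 < 6.7. As dates: 6/13 is later than 6/7 (day 13 > day 7).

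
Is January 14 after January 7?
Yes. Day 14 comes after day 7 in January — this is a date comparison, not a decimal one (the decimal 1.14 would be smaller than 1.7).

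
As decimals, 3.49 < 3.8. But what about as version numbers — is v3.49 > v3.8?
True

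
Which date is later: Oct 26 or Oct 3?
Oct 26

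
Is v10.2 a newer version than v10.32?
No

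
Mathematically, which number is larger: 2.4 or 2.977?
2.977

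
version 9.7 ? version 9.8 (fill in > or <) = <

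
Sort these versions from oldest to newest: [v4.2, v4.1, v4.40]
[v4.1, v4.2, v4.40]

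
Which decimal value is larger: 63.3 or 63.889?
63.889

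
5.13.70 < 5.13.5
False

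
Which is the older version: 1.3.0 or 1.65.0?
1.3.0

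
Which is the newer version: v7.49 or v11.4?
v11.4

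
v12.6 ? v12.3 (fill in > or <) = >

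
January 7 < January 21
True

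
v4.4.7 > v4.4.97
False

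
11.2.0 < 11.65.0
True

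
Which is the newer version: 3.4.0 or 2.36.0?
3.4.0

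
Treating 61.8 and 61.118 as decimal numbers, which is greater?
61.8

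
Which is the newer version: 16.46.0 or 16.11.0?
16.46.0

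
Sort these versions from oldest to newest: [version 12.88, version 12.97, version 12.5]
[version 12.5, version 12.88, version 12.97]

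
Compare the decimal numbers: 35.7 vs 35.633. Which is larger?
35.7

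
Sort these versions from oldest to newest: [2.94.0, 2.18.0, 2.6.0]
[2.6.0, 2.18.0, 2.94.0]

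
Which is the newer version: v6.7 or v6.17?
v6.17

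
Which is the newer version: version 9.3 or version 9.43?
version 9.43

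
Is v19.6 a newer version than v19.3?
Yes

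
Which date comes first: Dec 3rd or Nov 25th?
Nov 25th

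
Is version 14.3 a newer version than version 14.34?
No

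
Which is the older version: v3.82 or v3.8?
v3.8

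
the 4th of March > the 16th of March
False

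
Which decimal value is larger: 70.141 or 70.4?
70.4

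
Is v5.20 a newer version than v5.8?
Yes. Version numbers are compared segment by segment as integers, not as decimals: minor version 20 > 8, so v5.20 > v5.8 (even though the decimal 5.20 < 5.8).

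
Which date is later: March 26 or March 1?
March 26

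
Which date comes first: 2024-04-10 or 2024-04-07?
2024-04-07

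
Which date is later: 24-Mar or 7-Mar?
24-Mar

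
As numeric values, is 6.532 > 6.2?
True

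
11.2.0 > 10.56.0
True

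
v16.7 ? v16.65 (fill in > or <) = <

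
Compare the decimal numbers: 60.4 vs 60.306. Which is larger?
60.4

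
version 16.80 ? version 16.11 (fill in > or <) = >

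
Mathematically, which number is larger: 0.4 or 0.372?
0.4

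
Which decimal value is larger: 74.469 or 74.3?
74.469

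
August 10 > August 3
True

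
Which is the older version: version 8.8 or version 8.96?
version 8.8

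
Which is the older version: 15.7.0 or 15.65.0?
15.7.0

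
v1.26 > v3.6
False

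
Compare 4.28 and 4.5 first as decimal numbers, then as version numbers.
As decimals: 4.28 < 4.5. As versions: v4.28 > v4.5 (minor version 28 > 5).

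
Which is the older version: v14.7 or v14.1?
v14.1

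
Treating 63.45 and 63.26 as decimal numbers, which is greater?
63.45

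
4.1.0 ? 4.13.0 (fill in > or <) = <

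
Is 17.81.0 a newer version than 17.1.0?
Yes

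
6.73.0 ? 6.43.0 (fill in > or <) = >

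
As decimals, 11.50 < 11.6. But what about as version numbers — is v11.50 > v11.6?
True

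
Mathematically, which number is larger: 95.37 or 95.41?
95.41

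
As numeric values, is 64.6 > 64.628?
False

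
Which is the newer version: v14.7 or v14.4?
v14.7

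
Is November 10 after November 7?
Yes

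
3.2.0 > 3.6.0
False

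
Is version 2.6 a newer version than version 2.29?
No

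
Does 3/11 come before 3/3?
No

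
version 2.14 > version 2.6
True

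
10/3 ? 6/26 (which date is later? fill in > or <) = >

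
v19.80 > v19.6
True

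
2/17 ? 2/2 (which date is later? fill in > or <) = >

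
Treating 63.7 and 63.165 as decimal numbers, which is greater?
63.7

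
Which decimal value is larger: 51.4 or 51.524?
51.524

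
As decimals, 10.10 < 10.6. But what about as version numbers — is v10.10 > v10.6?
True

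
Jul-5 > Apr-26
True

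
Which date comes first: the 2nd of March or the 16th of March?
the 2nd of March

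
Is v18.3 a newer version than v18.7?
No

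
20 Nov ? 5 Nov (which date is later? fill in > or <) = >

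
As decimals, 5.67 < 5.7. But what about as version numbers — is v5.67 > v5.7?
True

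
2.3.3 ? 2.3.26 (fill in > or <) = <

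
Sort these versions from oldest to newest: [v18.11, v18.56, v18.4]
[v18.4, v18.11, v18.56]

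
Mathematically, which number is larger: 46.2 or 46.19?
46.2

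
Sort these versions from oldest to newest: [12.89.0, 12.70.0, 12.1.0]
[12.1.0, 12.70.0, 12.89.0]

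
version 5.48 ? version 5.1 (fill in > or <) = >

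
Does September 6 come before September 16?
Yes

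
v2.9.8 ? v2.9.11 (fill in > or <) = <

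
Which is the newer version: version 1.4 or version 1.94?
version 1.94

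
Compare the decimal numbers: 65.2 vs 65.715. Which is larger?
65.715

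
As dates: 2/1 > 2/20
False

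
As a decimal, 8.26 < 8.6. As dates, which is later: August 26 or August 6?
August 26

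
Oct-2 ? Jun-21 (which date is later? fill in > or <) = >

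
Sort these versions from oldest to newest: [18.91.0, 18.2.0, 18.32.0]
[18.2.0, 18.32.0, 18.91.0]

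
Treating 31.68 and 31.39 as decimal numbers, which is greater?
31.68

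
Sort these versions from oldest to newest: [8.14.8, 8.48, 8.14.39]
[8.14.8, 8.14.39, 8.48]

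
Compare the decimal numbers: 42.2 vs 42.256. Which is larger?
42.256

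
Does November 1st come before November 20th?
Yes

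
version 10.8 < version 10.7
False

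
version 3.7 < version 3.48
True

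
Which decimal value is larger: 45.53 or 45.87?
45.87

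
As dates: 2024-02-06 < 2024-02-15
True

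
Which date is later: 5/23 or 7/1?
7/1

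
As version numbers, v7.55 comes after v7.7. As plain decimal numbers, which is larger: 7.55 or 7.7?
7.7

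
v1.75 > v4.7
False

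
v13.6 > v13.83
False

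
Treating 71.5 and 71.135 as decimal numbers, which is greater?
71.5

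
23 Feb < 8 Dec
True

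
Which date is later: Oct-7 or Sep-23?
Oct-7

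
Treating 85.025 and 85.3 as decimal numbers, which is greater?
85.3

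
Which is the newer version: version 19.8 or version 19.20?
version 19.20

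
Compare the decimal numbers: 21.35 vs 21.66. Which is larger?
21.66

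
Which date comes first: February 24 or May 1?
February 24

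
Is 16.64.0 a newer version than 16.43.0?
Yes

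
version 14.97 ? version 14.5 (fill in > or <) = >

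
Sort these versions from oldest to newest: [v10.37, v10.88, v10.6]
[v10.6, v10.37, v10.88]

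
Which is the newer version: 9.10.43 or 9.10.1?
9.10.43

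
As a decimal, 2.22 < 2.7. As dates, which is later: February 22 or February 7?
February 22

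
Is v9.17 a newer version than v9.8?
Yes. Version numbers are compared segment by segment as integers, not as decimals: minor version 17 > 8, so v9.17 > v9.8 (even though the decimal 9.17 < 9.8).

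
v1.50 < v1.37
False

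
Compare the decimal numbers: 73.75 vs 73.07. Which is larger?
73.75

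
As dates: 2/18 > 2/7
True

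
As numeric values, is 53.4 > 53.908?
False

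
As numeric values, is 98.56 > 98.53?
True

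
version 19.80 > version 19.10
True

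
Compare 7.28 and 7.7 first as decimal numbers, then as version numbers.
As decimals: 7.28 < 7.7. As versions: v7.28 > v7.7 (minor version 28 > 7).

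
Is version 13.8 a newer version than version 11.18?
Yes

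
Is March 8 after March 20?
No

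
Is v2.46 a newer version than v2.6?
Yes. Version numbers are compared segment by segment as integers, not as decimals: minor version 46 > 6, so v2.46 > v2.6 (even though the decimal 2.46 < 2.6).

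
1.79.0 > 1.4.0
True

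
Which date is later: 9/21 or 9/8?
9/21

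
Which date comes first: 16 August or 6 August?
6 August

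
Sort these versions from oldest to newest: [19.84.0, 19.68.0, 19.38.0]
[19.38.0, 19.68.0, 19.84.0]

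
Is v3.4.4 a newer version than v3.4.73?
No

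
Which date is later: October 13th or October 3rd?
October 13th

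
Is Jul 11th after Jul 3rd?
Yes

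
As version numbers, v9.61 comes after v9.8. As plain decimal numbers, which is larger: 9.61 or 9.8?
9.8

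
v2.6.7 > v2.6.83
False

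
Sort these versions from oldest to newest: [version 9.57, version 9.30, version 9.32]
[version 9.30, version 9.32, version 9.57]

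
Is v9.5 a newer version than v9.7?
No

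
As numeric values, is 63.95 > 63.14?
True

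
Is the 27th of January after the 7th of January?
Yes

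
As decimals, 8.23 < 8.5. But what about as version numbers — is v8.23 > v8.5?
True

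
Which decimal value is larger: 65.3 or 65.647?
65.647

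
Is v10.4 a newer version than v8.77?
Yes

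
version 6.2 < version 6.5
True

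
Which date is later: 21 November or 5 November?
21 November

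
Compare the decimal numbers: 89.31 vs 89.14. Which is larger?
89.31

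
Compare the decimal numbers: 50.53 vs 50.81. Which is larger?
50.81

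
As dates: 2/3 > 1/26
True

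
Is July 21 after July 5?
Yes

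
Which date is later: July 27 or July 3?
July 27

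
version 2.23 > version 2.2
True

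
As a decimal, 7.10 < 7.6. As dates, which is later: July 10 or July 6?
July 10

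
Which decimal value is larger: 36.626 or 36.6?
36.626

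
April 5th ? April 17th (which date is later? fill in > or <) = <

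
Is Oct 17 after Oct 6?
Yes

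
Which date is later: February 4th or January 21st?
February 4th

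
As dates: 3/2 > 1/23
True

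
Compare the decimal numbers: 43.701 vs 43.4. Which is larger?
43.701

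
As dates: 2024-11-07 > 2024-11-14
False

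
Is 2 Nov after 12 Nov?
No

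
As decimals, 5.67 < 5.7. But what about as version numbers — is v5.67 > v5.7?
True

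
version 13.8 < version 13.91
True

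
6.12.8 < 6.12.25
True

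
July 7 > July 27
False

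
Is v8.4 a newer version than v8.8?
No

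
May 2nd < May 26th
True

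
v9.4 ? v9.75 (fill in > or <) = <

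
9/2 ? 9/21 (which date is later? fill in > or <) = <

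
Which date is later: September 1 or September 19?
September 19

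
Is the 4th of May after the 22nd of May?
No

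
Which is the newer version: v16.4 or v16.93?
v16.93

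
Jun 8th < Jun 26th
True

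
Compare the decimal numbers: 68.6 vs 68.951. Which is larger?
68.951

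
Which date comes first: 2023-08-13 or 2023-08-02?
2023-08-02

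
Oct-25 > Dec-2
False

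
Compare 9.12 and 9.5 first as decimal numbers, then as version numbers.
As decimals: 9.12 < 9.5. As versions: v9.12 > v9.5 (minor version 12 > 5).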